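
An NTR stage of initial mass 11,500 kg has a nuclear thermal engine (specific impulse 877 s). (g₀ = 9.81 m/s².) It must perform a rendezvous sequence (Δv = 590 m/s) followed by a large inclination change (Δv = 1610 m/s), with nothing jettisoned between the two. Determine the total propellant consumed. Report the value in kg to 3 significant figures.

v_e = Isp · g₀ = 877 × 9.81 = 8603.4 m/s.
After the first burn: m = 11500 × exp(−590/8603.4) = 11500 × 0.93372 = 10,737.8 kg.
After the second burn: m = 10,737.8 × exp(−1610/8603.4) = 10,737.8 × 0.82933 = 8,905.18 kg.
Total propellant = m₀ − m_final = 11500 − 8,905.18 = 2,594.82 kg.

total propellant consumed ≈ 2590 kg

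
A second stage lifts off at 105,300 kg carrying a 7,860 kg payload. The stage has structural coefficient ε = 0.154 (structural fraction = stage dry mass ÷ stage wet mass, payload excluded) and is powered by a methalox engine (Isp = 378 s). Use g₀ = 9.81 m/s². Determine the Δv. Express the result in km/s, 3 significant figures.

Δv ≈ 5.66 km/s

Stage wet mass = m₀ − payload = 105,300 − 7,860 = 97,440 kg.
Stage dry mass = ε × stage wet mass = 0.154 × 97,440 = 15,005.8 kg.
Burnout mass m_f = stage dry + payload = 15,005.8 + 7,860 = 22,865.8 kg.
v_e = Isp · g₀ = 378 × 9.81 = 3708.2 m/s.
Δv = v_e · ln(105,300/22,865.8) = 3708.2 × ln(4.605) = 3708.2 × 1.5272 ≈ 5663 m/s.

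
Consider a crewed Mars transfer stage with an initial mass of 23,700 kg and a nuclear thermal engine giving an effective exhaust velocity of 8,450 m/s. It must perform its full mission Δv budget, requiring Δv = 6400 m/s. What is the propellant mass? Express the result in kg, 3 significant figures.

propellant mass ≈ 12600 kg

m₀/m_f = exp(Δv / v_e) = exp(6400 / 8450.0) = exp(0.7574) = 2.1327.
m_f = 23,700 / 2.1327 = 11,112.7 kg, so propellant = m₀ − m_f = 23,700 − 11,112.7 = 12,587.3 kg.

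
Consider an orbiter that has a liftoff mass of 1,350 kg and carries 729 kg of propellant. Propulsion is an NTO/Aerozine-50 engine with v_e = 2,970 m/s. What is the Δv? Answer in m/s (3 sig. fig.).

Δv ≈ 2310 m/s

m_f = m₀ − m_prop = 1,350 − 729 = 621 kg.
Using Δv = v_e ln(m₀/m_f): Δv = v_e · ln(m₀/m_f) = 2970.0 × ln(2.174) = 2970.0 × 0.7765 ≈ 2306.3 m/s.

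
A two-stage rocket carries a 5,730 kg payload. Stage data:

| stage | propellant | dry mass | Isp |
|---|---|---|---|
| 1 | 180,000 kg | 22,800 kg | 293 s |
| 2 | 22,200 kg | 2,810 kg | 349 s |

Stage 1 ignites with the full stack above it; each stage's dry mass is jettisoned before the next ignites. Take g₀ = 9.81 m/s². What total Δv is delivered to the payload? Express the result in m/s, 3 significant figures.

Δv ≈ 8620 m/s

Ignition mass of stage 1 = 180,000+22,800 + 22,200+2,810 + 5,730 = 233,540 kg.
Stage 1: m₀ = 233,540 kg, m_f = 233,540 − 180,000 = 53,540 kg; Δv = 293×9.81×ln(4.362) = 2874.3×1.4729 ≈ 4234 m/s.
Stage 2: m₀ = 30,740 kg, m_f = 30,740 − 22,200 = 8,540 kg; Δv = 349×9.81×ln(3.6) = 3423.7×1.2808 ≈ 4385 m/s.
Total Δv = 4234 + 4385 = 8619 m/s.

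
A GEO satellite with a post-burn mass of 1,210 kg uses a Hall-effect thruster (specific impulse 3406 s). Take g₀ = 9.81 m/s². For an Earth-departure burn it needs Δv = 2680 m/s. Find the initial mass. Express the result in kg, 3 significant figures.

v_e = Isp · g₀ = 3406 × 9.81 = 33412.9 m/s.
Using Δv = v_e ln(m₀/m_f): m₀/m_f = exp(Δv / v_e) = exp(2680 / 33412.9) = exp(0.0802) = 1.0835.
m₀ = m_f × 1.0835 = 1,210 × 1.0835 = 1,311.04 kg.

initial mass ≈ 1310 kg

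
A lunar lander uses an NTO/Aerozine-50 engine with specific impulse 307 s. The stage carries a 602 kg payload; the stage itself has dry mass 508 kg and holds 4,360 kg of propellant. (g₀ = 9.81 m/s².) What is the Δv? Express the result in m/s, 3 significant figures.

Δv ≈ 4800 m/s

v_e = Isp · g₀ = 307 × 9.81 = 3011.7 m/s.
m₀ = payload + dry + propellant = 602 + 508 + 4,360 = 5,470 kg.
m_f = payload + dry = 602 + 508 = 1,110 kg.
By the Tsiolkovsky rocket equation, Δv = v_e · ln(m₀/m_f) = 3011.7 × ln(4.928) = 3011.7 × 1.5949 ≈ 4803.4 m/s.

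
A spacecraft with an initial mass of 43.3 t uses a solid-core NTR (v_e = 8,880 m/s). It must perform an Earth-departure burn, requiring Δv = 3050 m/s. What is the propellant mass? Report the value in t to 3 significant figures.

From the ideal rocket equation, m₀/m_f = exp(Δv / v_e) = exp(3050 / 8880.0) = exp(0.3435) = 1.4098.
m_f = 43.3 / 1.4098 = 30.7136 t, so propellant = m₀ − m_f = 43.3 − 30.7136 = 12.5864 t.

propellant mass ≈ 12.6 t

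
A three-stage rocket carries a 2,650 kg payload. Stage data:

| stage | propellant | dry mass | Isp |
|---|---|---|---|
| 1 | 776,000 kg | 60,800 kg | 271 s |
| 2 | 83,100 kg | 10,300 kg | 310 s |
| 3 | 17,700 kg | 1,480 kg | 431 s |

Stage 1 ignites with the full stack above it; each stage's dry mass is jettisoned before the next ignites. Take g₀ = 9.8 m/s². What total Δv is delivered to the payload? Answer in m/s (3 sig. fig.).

Ignition mass of stage 1 = 776,000+60,800 + 83,100+10,300 + 17,700+1,480 + 2,650 = 952,030 kg.
Stage 1: m₀ = 952,030 kg, m_f = 952,030 − 776,000 = 176,030 kg; Δv = 271×9.8×ln(5.408) = 2655.8×1.6879 ≈ 4483 m/s.
Stage 2: m₀ = 115,230 kg, m_f = 115,230 − 83,100 = 32,130 kg; Δv = 310×9.8×ln(3.586) = 3038.0×1.2771 ≈ 3880 m/s.
Stage 3: m₀ = 21,830 kg, m_f = 21,830 − 17,700 = 4,130 kg; Δv = 431×9.8×ln(5.286) = 4223.8×1.6650 ≈ 7033 m/s.
Total Δv = 4483 + 3880 + 7033 = 15396 m/s.

Δv ≈ 15400 m/s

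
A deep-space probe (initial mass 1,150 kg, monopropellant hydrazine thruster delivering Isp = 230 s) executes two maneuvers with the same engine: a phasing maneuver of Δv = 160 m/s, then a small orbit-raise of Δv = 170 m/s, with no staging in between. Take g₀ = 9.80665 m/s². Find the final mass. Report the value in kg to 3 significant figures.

final mass ≈ 993 kg

v_e = Isp · g₀ = 230 × 9.80665 = 2255.5 m/s.
After the first burn: m = 1150 × exp(−160/2255.5) = 1150 × 0.93152 = 1,071.25 kg.
After the second burn: m = 1,071.25 × exp(−170/2255.5) = 1,071.25 × 0.92740 = 993.477 kg.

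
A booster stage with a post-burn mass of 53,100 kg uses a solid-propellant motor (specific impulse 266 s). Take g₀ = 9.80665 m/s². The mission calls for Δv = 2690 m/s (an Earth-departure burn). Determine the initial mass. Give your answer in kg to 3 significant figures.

initial mass ≈ 149000 kg

v_e = Isp · g₀ = 266 × 9.80665 = 2608.6 m/s.
Using Δv = v_e ln(m₀/m_f): m₀/m_f = exp(Δv / v_e) = exp(2690 / 2608.6) = exp(1.0312) = 2.8045.
m₀ = m_f × 2.8045 = 53,100 × 2.8045 = 148,919 kg.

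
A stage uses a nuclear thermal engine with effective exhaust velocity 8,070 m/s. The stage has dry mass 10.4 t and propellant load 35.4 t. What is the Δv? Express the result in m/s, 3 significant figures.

m₀ = m_dry + m_prop = 10.4 + 35.4 = 45.8 t.
Δv = v_e · ln(m₀/m_f) = 8070.0 × ln(4.404) = 8070.0 × 1.4825 ≈ 11963.6 m/s.

Δv ≈ 12000 m/s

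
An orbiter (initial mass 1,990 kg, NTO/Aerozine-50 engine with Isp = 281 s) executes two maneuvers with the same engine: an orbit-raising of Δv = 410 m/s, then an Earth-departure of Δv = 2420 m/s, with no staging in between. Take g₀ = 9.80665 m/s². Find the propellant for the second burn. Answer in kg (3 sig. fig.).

v_e = Isp · g₀ = 281 × 9.80665 = 2755.7 m/s.
After the first burn: m = 1990 × exp(−410/2755.7) = 1990 × 0.86176 = 1,714.9 kg.
After the second burn: m = 1,714.9 × exp(−2420/2755.7) = 1,714.9 × 0.41553 = 712.592 kg.
Second-burn propellant = 1,714.9 − 712.592 = 1,002.308 kg.

propellant for the second burn ≈ 1000 kg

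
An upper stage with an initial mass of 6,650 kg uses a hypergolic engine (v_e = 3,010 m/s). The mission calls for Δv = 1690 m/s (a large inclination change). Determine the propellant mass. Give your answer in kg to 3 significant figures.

propellant mass ≈ 2860 kg

Using Δv = v_e ln(m₀/m_f): m₀/m_f = exp(Δv / v_e) = exp(1690 / 3010.0) = exp(0.5615) = 1.7532.
m_f = 6,650 / 1.7532 = 3,793.06 kg, so propellant = m₀ − m_f = 6,650 − 3,793.06 = 2,856.94 kg.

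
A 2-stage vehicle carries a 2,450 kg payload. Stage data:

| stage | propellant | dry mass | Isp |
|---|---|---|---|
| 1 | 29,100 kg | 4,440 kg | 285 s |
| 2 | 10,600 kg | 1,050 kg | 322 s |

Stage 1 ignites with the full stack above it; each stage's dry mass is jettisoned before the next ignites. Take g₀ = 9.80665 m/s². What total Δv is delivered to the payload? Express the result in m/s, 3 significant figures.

Δv ≈ 7040 m/s

Ignition mass of stage 1 = 29,100+4,440 + 10,600+1,050 + 2,450 = 47,640 kg.
Stage 1: m₀ = 47,640 kg, m_f = 47,640 − 29,100 = 18,540 kg; Δv = 285×9.80665×ln(2.57) = 2794.9×0.9437 ≈ 2638 m/s.
Stage 2: m₀ = 14,100 kg, m_f = 14,100 − 10,600 = 3,500 kg; Δv = 322×9.80665×ln(4.029) = 3157.7×1.3934 ≈ 4400 m/s.
Total Δv = 2638 + 4400 = 7038 m/s.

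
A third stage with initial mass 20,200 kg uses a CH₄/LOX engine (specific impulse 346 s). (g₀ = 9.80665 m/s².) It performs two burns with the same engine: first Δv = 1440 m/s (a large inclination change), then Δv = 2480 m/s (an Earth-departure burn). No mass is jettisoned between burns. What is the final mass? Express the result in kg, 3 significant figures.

v_e = Isp · g₀ = 346 × 9.80665 = 3393.1 m/s.
After the first burn: m = 20200 × exp(−1440/3393.1) = 20200 × 0.65417 = 13,214.2 kg.
After the second burn: m = 13,214.2 × exp(−2480/3393.1) = 13,214.2 × 0.48148 = 6,362.37 kg.

final mass ≈ 6360 kg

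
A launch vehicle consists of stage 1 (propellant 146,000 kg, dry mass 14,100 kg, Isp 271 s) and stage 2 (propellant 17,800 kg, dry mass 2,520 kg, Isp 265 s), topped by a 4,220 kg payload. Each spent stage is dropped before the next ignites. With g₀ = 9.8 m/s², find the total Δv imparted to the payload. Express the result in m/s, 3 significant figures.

Ignition mass of stage 1 = 146,000+14,100 + 17,800+2,520 + 4,220 = 184,640 kg.
Stage 1: m₀ = 184,640 kg, m_f = 184,640 − 146,000 = 38,640 kg; Δv = 271×9.8×ln(4.778) = 2655.8×1.5641 ≈ 4154 m/s.
Stage 2: m₀ = 24,540 kg, m_f = 24,540 − 17,800 = 6,740 kg; Δv = 265×9.8×ln(3.641) = 2597.0×1.2922 ≈ 3356 m/s.
Total Δv = 4154 + 3356 = 7510 m/s.

Δv ≈ 7510 m/s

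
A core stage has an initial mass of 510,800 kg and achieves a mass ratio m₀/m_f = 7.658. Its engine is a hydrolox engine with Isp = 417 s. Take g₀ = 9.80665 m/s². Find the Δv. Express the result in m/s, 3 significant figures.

Δv ≈ 8320 m/s

v_e = Isp · g₀ = 417 × 9.80665 = 4089.4 m/s.
Δv = v_e · ln(7.658) = 4089.4 × 2.0358 ≈ 8324.9 m/s.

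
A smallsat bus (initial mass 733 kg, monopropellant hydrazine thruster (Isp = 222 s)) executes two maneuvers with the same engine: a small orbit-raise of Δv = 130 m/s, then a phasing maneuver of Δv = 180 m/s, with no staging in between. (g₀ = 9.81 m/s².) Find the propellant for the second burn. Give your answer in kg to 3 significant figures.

v_e = Isp · g₀ = 222 × 9.81 = 2177.8 m/s.
After the first burn: m = 733 × exp(−130/2177.8) = 733 × 0.94205 = 690.523 kg.
After the second burn: m = 690.523 × exp(−180/2177.8) = 690.523 × 0.92067 = 635.744 kg.
Second-burn propellant = 690.523 − 635.744 = 54.779 kg.

propellant for the second burn ≈ 54.8 kg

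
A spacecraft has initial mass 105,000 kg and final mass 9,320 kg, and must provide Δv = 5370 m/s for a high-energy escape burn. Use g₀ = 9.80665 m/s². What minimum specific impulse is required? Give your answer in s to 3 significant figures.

Isp ≈ 226 s

ln(m₀/m_f) = ln(105000/9320) = ln(11.27) = 2.4218.
v_e = Δv / ln(m₀/m_f) = 5370 / 2.4218 = 2217.4 m/s.
Isp = v_e / g₀ = 2217.4 / 9.80665 = 226.1 s.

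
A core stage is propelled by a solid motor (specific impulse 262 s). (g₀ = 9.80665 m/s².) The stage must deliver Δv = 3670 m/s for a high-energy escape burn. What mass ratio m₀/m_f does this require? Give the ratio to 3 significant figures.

v_e = Isp · g₀ = 262 × 9.80665 = 2569.3 m/s.
Using Δv = v_e ln(m₀/m_f): m₀/m_f = exp(Δv / v_e) = exp(3670 / 2569.3) = exp(1.4284) = 4.1719.

mass ratio ≈ 4.17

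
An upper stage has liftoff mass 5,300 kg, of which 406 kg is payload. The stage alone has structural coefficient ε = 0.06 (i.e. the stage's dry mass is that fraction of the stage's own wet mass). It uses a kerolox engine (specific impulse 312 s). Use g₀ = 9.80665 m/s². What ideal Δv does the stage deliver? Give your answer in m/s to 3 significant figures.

Δv ≈ 6200 m/s

Stage wet mass = m₀ − payload = 5,300 − 406 = 4,894 kg.
Stage dry mass = ε × stage wet mass = 0.06 × 4,894 = 293.64 kg.
Burnout mass m_f = stage dry + payload = 293.64 + 406 = 699.64 kg.
v_e = Isp · g₀ = 312 × 9.80665 = 3059.7 m/s.
Using Δv = v_e ln(m₀/m_f): Δv = v_e · ln(5,300/699.64) = 3059.7 × ln(7.575) = 3059.7 × 2.0249 ≈ 6196 m/s.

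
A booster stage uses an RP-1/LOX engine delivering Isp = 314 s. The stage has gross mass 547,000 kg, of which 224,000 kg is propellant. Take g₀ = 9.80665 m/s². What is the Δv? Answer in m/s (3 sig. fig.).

Δv ≈ 1620 m/s

v_e = Isp · g₀ = 314 × 9.80665 = 3079.3 m/s.
m_f = m₀ − m_prop = 547,000 − 224,000 = 323,000 kg.
Δv = v_e · ln(m₀/m_f) = 3079.3 × ln(1.693) = 3079.3 × 0.5268 ≈ 1622.2 m/s.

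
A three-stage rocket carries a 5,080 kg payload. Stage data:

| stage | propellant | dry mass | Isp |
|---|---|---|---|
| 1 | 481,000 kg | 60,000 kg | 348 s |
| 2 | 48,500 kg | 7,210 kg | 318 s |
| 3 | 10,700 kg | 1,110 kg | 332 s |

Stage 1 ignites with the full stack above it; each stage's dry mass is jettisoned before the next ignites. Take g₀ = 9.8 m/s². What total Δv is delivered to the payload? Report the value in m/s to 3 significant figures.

Δv ≈ 11900 m/s

Ignition mass of stage 1 = 481,000+60,000 + 48,500+7,210 + 10,700+1,110 + 5,080 = 613,600 kg.
Stage 1: m₀ = 613,600 kg, m_f = 613,600 − 481,000 = 132,600 kg; Δv = 348×9.8×ln(4.627) = 3410.4×1.5320 ≈ 5225 m/s.
Stage 2: m₀ = 72,600 kg, m_f = 72,600 − 48,500 = 24,100 kg; Δv = 318×9.8×ln(3.012) = 3116.4×1.1028 ≈ 3437 m/s.
Stage 3: m₀ = 16,890 kg, m_f = 16,890 − 10,700 = 6,190 kg; Δv = 332×9.8×ln(2.729) = 3253.6×1.0038 ≈ 3266 m/s.
Total Δv = 5225 + 3437 + 3266 = 11928 m/s.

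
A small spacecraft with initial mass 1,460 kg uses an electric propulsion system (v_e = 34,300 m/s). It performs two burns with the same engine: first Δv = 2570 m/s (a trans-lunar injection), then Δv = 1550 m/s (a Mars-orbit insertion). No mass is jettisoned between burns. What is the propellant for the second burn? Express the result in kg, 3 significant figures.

After the first burn: m = 1460 × exp(−2570/34300.0) = 1460 × 0.92781 = 1,354.6 kg.
After the second burn: m = 1,354.6 × exp(−1550/34300.0) = 1,354.6 × 0.95582 = 1,294.75 kg.
Second-burn propellant = 1,354.6 − 1,294.75 = 59.85 kg.

propellant for the second burn ≈ 59.9 kg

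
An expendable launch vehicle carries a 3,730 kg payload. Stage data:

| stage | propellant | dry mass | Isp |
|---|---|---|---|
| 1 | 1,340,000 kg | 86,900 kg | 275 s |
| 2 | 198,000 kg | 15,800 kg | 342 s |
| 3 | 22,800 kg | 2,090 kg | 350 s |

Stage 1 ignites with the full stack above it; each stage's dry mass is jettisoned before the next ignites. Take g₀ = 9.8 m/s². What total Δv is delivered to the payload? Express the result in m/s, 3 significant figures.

Δv ≈ 15500 m/s

Ignition mass of stage 1 = 1,340,000+86,900 + 198,000+15,800 + 22,800+2,090 + 3,730 = 1,669,320 kg.
Stage 1: m₀ = 1,669,320 kg, m_f = 1,669,320 − 1,340,000 = 329,320 kg; Δv = 275×9.8×ln(5.069) = 2695.0×1.6231 ≈ 4374 m/s.
Stage 2: m₀ = 242,420 kg, m_f = 242,420 − 198,000 = 44,420 kg; Δv = 342×9.8×ln(5.457) = 3351.6×1.6970 ≈ 5688 m/s.
Stage 3: m₀ = 28,620 kg, m_f = 28,620 − 22,800 = 5,820 kg; Δv = 350×9.8×ln(4.918) = 3430.0×1.5928 ≈ 5463 m/s.
Total Δv = 4374 + 5688 + 5463 = 15525 m/s.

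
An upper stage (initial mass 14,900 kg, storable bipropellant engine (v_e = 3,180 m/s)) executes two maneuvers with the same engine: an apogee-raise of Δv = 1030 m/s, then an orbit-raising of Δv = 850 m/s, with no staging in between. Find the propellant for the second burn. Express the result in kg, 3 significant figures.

After the first burn: m = 14900 × exp(−1030/3180.0) = 14900 × 0.72332 = 10,777.5 kg.
After the second burn: m = 10,777.5 × exp(−850/3180.0) = 10,777.5 × 0.76545 = 8,249.64 kg.
Second-burn propellant = 10,777.5 − 8,249.64 = 2,527.86 kg.

propellant for the second burn ≈ 2530 kg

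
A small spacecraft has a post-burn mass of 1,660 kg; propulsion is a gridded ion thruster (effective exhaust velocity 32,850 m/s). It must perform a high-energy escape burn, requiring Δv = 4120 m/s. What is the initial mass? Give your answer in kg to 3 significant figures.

From the ideal rocket equation, m₀/m_f = exp(Δv / v_e) = exp(4120 / 32850.0) = exp(0.1254) = 1.1336.
m₀ = m_f × 1.1336 = 1,660 × 1.1336 = 1,881.78 kg.

initial mass ≈ 1880 kg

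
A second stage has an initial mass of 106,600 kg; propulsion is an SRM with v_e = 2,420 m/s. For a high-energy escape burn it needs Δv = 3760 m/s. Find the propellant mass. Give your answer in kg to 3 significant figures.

From the ideal rocket equation, m₀/m_f = exp(Δv / v_e) = exp(3760 / 2420.0) = exp(1.5537) = 4.7290.
m_f = 106,600 / 4.7290 = 22,541.8 kg, so propellant = m₀ − m_f = 106,600 − 22,541.8 = 84,058.2 kg.

propellant mass ≈ 84100 kg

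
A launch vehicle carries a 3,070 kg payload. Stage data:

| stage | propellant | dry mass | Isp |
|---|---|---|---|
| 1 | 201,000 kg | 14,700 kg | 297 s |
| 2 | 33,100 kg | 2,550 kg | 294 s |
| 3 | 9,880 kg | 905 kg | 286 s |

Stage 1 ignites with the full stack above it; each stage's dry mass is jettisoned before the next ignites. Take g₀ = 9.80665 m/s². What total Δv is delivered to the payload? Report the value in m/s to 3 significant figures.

Ignition mass of stage 1 = 201,000+14,700 + 33,100+2,550 + 9,880+905 + 3,070 = 265,205 kg.
Stage 1: m₀ = 265,205 kg, m_f = 265,205 − 201,000 = 64,205 kg; Δv = 297×9.80665×ln(4.131) = 2912.6×1.4184 ≈ 4131 m/s.
Stage 2: m₀ = 49,505 kg, m_f = 49,505 − 33,100 = 16,405 kg; Δv = 294×9.80665×ln(3.018) = 2883.2×1.1045 ≈ 3184 m/s.
Stage 3: m₀ = 13,855 kg, m_f = 13,855 − 9,880 = 3,975 kg; Δv = 286×9.80665×ln(3.486) = 2804.7×1.2486 ≈ 3502 m/s.
Total Δv = 4131 + 3184 + 3502 = 10817 m/s.

Δv ≈ 10800 m/s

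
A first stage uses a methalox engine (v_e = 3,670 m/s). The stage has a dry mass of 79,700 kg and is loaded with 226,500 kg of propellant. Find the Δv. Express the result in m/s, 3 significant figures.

m₀ = m_dry + m_prop = 79,700 + 226,500 = 306,200 kg.
Rocket equation: Δv = v_e · ln(m₀/m_f) = 3670.0 × ln(3.842) = 3670.0 × 1.3460 ≈ 4939.7 m/s.

Δv ≈ 4940 m/s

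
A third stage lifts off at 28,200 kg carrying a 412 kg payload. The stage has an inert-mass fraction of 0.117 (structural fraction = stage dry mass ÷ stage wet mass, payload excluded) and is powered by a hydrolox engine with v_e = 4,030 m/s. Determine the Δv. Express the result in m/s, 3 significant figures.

Stage wet mass = m₀ − payload = 28,200 − 412 = 27,788 kg.
Stage dry mass = ε × stage wet mass = 0.117 × 27,788 = 3,251.2 kg.
Burnout mass m_f = stage dry + payload = 3,251.2 + 412 = 3,663.2 kg.
From the ideal rocket equation, Δv = v_e · ln(28,200/3,663.2) = 4030.0 × ln(7.698) = 4030.0 × 2.0410 ≈ 8225 m/s.

Δv ≈ 8230 m/s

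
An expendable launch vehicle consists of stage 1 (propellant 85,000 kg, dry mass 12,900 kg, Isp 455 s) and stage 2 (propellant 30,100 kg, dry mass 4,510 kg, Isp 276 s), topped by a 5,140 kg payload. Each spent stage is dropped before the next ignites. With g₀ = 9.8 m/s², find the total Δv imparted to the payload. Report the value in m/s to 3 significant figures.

Ignition mass of stage 1 = 85,000+12,900 + 30,100+4,510 + 5,140 = 137,650 kg.
Stage 1: m₀ = 137,650 kg, m_f = 137,650 − 85,000 = 52,650 kg; Δv = 455×9.8×ln(2.614) = 4459.0×0.9610 ≈ 4285 m/s.
Stage 2: m₀ = 39,750 kg, m_f = 39,750 − 30,100 = 9,650 kg; Δv = 276×9.8×ln(4.119) = 2704.8×1.4157 ≈ 3829 m/s.
Total Δv = 4285 + 3829 = 8114 m/s.

Δv ≈ 8110 m/s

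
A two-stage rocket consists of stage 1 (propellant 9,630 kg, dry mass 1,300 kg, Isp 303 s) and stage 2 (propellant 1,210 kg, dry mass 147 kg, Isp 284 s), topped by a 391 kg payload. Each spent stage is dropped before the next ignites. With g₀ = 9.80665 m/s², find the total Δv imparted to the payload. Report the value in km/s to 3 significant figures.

Δv ≈ 7.52 km/s

Ignition mass of stage 1 = 9,630+1,300 + 1,210+147 + 391 = 12,678 kg.
Stage 1: m₀ = 12,678 kg, m_f = 12,678 − 9,630 = 3,048 kg; Δv = 303×9.80665×ln(4.159) = 2971.4×1.4254 ≈ 4235 m/s.
Stage 2: m₀ = 1,748 kg, m_f = 1,748 − 1,210 = 538 kg; Δv = 284×9.80665×ln(3.249) = 2785.1×1.1784 ≈ 3282 m/s.
Total Δv = 4235 + 3282 = 7517 m/s.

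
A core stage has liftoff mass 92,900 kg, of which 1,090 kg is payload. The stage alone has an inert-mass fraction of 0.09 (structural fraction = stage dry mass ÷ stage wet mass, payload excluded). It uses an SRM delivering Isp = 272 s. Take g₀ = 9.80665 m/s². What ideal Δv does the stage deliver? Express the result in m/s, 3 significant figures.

Stage wet mass = m₀ − payload = 92,900 − 1,090 = 91,810 kg.
Stage dry mass = ε × stage wet mass = 0.09 × 91,810 = 8,262.9 kg.
Burnout mass m_f = stage dry + payload = 8,262.9 + 1,090 = 9,352.9 kg.
v_e = Isp · g₀ = 272 × 9.80665 = 2667.4 m/s.
Using Δv = v_e ln(m₀/m_f): Δv = v_e · ln(92,900/9,352.9) = 2667.4 × ln(9.933) = 2667.4 × 2.2958 ≈ 6124 m/s.

Δv ≈ 6120 m/s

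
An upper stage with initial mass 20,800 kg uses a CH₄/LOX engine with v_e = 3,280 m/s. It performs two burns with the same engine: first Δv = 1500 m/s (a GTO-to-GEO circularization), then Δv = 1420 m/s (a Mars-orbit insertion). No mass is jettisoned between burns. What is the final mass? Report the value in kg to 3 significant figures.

final mass ≈ 8540 kg

After the first burn: m = 20800 × exp(−1500/3280.0) = 20800 × 0.63298 = 13,166 kg.
After the second burn: m = 13,166 × exp(−1420/3280.0) = 13,166 × 0.64861 = 8,539.6 kg.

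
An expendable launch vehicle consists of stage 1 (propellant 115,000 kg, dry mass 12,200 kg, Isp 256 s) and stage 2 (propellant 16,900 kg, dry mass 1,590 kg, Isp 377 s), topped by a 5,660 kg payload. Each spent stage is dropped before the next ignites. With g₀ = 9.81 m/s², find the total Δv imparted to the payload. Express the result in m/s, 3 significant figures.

Δv ≈ 8030 m/s

Ignition mass of stage 1 = 115,000+12,200 + 16,900+1,590 + 5,660 = 151,350 kg.
Stage 1: m₀ = 151,350 kg, m_f = 151,350 − 115,000 = 36,350 kg; Δv = 256×9.81×ln(4.164) = 2511.4×1.4264 ≈ 3582 m/s.
Stage 2: m₀ = 24,150 kg, m_f = 24,150 − 16,900 = 7,250 kg; Δv = 377×9.81×ln(3.331) = 3698.4×1.2033 ≈ 4450 m/s.
Total Δv = 3582 + 4450 = 8032 m/s.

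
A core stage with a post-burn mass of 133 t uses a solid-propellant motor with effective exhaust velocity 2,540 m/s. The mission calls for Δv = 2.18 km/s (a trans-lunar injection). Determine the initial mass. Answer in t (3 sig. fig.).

initial mass ≈ 314 t

By the Tsiolkovsky rocket equation, m₀/m_f = exp(Δv / v_e) = exp(2180 / 2540.0) = exp(0.8583) = 2.3591.
m₀ = m_f × 2.3591 = 133 × 2.3591 = 313.76 t.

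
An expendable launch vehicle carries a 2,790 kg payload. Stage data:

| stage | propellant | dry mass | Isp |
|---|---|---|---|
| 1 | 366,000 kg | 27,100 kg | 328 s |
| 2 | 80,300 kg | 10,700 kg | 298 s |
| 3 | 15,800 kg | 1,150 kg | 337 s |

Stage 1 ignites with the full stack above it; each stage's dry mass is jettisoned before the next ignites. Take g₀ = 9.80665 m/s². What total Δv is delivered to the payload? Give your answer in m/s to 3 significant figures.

Ignition mass of stage 1 = 366,000+27,100 + 80,300+10,700 + 15,800+1,150 + 2,790 = 503,840 kg.
Stage 1: m₀ = 503,840 kg, m_f = 503,840 − 366,000 = 137,840 kg; Δv = 328×9.80665×ln(3.655) = 3216.6×1.2962 ≈ 4169 m/s.
Stage 2: m₀ = 110,740 kg, m_f = 110,740 − 80,300 = 30,440 kg; Δv = 298×9.80665×ln(3.638) = 2922.4×1.2914 ≈ 3774 m/s.
Stage 3: m₀ = 19,740 kg, m_f = 19,740 − 15,800 = 3,940 kg; Δv = 337×9.80665×ln(5.01) = 3304.8×1.6115 ≈ 5326 m/s.
Total Δv = 4169 + 3774 + 5326 = 13269 m/s.

Δv ≈ 13300 m/s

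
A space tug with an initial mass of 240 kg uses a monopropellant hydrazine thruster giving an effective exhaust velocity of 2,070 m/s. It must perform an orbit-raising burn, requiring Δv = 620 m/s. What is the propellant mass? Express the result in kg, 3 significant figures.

propellant mass ≈ 62.1 kg

From the ideal rocket equation, m₀/m_f = exp(Δv / v_e) = exp(620 / 2070.0) = exp(0.2995) = 1.3492.
m_f = 240 / 1.3492 = 177.883 kg, so propellant = m₀ − m_f = 240 − 177.883 = 62.117 kg.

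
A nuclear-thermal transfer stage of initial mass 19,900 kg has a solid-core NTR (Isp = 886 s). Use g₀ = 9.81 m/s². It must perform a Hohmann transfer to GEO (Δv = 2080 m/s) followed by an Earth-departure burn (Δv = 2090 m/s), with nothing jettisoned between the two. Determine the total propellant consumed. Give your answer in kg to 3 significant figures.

total propellant consumed ≈ 7580 kg

v_e = Isp · g₀ = 886 × 9.81 = 8691.7 m/s.
After the first burn: m = 19900 × exp(−2080/8691.7) = 19900 × 0.78717 = 15,664.7 kg.
After the second burn: m = 15,664.7 × exp(−2090/8691.7) = 15,664.7 × 0.78627 = 12,316.7 kg.
Total propellant = m₀ − m_final = 19900 − 12,316.7 = 7,583.3 kg.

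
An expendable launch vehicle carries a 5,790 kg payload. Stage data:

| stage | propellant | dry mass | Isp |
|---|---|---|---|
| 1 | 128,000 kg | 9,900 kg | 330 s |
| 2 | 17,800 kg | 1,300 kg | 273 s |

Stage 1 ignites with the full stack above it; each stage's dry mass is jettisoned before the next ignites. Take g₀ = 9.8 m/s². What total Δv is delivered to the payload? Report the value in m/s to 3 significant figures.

Δv ≈ 8350 m/s

Ignition mass of stage 1 = 128,000+9,900 + 17,800+1,300 + 5,790 = 162,790 kg.
Stage 1: m₀ = 162,790 kg, m_f = 162,790 − 128,000 = 34,790 kg; Δv = 330×9.8×ln(4.679) = 3234.0×1.5431 ≈ 4990 m/s.
Stage 2: m₀ = 24,890 kg, m_f = 24,890 − 17,800 = 7,090 kg; Δv = 273×9.8×ln(3.511) = 2675.4×1.2558 ≈ 3360 m/s.
Total Δv = 4990 + 3360 = 8350 m/s.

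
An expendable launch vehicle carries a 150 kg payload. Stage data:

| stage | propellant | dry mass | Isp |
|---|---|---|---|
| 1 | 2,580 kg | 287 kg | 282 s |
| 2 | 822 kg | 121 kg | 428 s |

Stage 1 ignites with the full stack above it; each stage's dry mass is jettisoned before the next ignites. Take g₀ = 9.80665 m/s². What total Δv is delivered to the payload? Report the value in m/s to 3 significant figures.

Ignition mass of stage 1 = 2,580+287 + 822+121 + 150 = 3,960 kg.
Stage 1: m₀ = 3,960 kg, m_f = 3,960 − 2,580 = 1,380 kg; Δv = 282×9.80665×ln(2.87) = 2765.5×1.0542 ≈ 2915 m/s.
Stage 2: m₀ = 1,093 kg, m_f = 1,093 − 822 = 271 kg; Δv = 428×9.80665×ln(4.033) = 4197.2×1.3946 ≈ 5853 m/s.
Total Δv = 2915 + 5853 = 8768 m/s.

Δv ≈ 8770 m/s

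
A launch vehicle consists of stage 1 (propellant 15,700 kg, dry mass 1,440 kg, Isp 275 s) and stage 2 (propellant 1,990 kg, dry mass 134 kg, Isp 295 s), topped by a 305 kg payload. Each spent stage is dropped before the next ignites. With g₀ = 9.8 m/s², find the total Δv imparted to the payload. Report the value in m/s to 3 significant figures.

Δv ≈ 9310 m/s

Ignition mass of stage 1 = 15,700+1,440 + 1,990+134 + 305 = 19,569 kg.
Stage 1: m₀ = 19,569 kg, m_f = 19,569 − 15,700 = 3,869 kg; Δv = 275×9.8×ln(5.058) = 2695.0×1.6210 ≈ 4368 m/s.
Stage 2: m₀ = 2,429 kg, m_f = 2,429 − 1,990 = 439 kg; Δv = 295×9.8×ln(5.533) = 2891.0×1.7107 ≈ 4946 m/s.
Total Δv = 4368 + 4946 = 9314 m/s.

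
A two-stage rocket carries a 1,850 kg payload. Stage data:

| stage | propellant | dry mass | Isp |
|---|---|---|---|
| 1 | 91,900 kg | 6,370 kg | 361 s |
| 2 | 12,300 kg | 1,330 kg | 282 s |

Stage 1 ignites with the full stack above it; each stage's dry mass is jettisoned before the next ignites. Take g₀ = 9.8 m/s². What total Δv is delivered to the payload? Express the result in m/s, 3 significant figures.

Ignition mass of stage 1 = 91,900+6,370 + 12,300+1,330 + 1,850 = 113,750 kg.
Stage 1: m₀ = 113,750 kg, m_f = 113,750 − 91,900 = 21,850 kg; Δv = 361×9.8×ln(5.206) = 3537.8×1.6498 ≈ 5837 m/s.
Stage 2: m₀ = 15,480 kg, m_f = 15,480 − 12,300 = 3,180 kg; Δv = 282×9.8×ln(4.868) = 2763.6×1.5827 ≈ 4374 m/s.
Total Δv = 5837 + 4374 = 10211 m/s.

Δv ≈ 10200 m/s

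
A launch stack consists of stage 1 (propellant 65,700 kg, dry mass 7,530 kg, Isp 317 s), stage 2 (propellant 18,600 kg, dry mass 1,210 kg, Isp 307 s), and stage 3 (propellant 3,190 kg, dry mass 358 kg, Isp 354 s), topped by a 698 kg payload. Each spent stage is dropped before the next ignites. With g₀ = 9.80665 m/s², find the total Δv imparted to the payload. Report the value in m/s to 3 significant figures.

Δv ≈ 12800 m/s

Ignition mass of stage 1 = 65,700+7,530 + 18,600+1,210 + 3,190+358 + 698 = 97,286 kg.
Stage 1: m₀ = 97,286 kg, m_f = 97,286 − 65,700 = 31,586 kg; Δv = 317×9.80665×ln(3.08) = 3108.7×1.1249 ≈ 3497 m/s.
Stage 2: m₀ = 24,056 kg, m_f = 24,056 − 18,600 = 5,456 kg; Δv = 307×9.80665×ln(4.409) = 3010.6×1.4837 ≈ 4467 m/s.
Stage 3: m₀ = 4,246 kg, m_f = 4,246 − 3,190 = 1,056 kg; Δv = 354×9.80665×ln(4.021) = 3471.6×1.3915 ≈ 4831 m/s.
Total Δv = 3497 + 4467 + 4831 = 12795 m/s.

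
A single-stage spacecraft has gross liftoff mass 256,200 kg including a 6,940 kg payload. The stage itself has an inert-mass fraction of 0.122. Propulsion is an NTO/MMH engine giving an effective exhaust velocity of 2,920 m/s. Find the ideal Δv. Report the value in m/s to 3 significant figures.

Stage wet mass = m₀ − payload = 256,200 − 6,940 = 249,260 kg.
Stage dry mass = ε × stage wet mass = 0.122 × 249,260 = 30,409.7 kg.
Burnout mass m_f = stage dry + payload = 30,409.7 + 6,940 = 37,349.7 kg.
Δv = v_e · ln(256,200/37,349.7) = 2920.0 × ln(6.859) = 2920.0 × 1.9256 ≈ 5623 m/s.

Δv ≈ 5620 m/s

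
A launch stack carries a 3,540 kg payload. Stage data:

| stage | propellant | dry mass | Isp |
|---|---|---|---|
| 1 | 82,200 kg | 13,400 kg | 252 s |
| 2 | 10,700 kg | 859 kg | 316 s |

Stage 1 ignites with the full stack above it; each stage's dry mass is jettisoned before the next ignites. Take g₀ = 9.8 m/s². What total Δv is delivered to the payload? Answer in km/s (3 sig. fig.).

Δv ≈ 7.17 km/s

Ignition mass of stage 1 = 82,200+13,400 + 10,700+859 + 3,540 = 110,699 kg.
Stage 1: m₀ = 110,699 kg, m_f = 110,699 − 82,200 = 28,499 kg; Δv = 252×9.8×ln(3.884) = 2469.6×1.3569 ≈ 3351 m/s.
Stage 2: m₀ = 15,099 kg, m_f = 15,099 − 10,700 = 4,399 kg; Δv = 316×9.8×ln(3.432) = 3096.8×1.2333 ≈ 3819 m/s.
Total Δv = 3351 + 3819 = 7170 m/s.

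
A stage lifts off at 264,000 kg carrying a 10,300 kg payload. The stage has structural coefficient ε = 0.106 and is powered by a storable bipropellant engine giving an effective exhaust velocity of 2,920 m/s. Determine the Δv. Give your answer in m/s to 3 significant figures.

Stage wet mass = m₀ − payload = 264,000 − 10,300 = 253,700 kg.
Stage dry mass = ε × stage wet mass = 0.106 × 253,700 = 26,892.2 kg.
Burnout mass m_f = stage dry + payload = 26,892.2 + 10,300 = 37,192.2 kg.
By the Tsiolkovsky rocket equation, Δv = v_e · ln(264,000/37,192.2) = 2920.0 × ln(7.098) = 2920.0 × 1.9599 ≈ 5723 m/s.

Δv ≈ 5720 m/s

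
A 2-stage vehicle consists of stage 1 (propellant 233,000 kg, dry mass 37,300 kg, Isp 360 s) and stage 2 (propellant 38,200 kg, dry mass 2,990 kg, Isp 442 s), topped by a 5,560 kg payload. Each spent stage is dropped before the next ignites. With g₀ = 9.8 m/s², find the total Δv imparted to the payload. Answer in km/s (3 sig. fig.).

Ignition mass of stage 1 = 233,000+37,300 + 38,200+2,990 + 5,560 = 317,050 kg.
Stage 1: m₀ = 317,050 kg, m_f = 317,050 − 233,000 = 84,050 kg; Δv = 360×9.8×ln(3.772) = 3528.0×1.3276 ≈ 4684 m/s.
Stage 2: m₀ = 46,750 kg, m_f = 46,750 − 38,200 = 8,550 kg; Δv = 442×9.8×ln(5.468) = 4331.6×1.6989 ≈ 7359 m/s.
Total Δv = 4684 + 7359 = 12043 m/s.

Δv ≈ 12.0 km/s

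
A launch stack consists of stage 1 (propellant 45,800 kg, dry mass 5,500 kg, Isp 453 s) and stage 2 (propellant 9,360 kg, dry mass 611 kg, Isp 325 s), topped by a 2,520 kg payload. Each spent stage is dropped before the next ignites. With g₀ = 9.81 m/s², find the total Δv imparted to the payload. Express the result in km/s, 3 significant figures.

Ignition mass of stage 1 = 45,800+5,500 + 9,360+611 + 2,520 = 63,791 kg.
Stage 1: m₀ = 63,791 kg, m_f = 63,791 − 45,800 = 17,991 kg; Δv = 453×9.81×ln(3.546) = 4443.9×1.2657 ≈ 5625 m/s.
Stage 2: m₀ = 12,491 kg, m_f = 12,491 − 9,360 = 3,131 kg; Δv = 325×9.81×ln(3.989) = 3188.2×1.3837 ≈ 4411 m/s.
Total Δv = 5625 + 4411 = 10036 m/s.

Δv ≈ 10.0 km/s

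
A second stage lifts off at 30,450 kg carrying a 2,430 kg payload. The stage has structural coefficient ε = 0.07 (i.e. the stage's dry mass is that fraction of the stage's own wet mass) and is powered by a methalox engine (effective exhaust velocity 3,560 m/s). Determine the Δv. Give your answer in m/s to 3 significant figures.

Δv ≈ 6890 m/s

Stage wet mass = m₀ − payload = 30,450 − 2,430 = 28,020 kg.
Stage dry mass = ε × stage wet mass = 0.07 × 28,020 = 1,961.4 kg.
Burnout mass m_f = stage dry + payload = 1,961.4 + 2,430 = 4,391.4 kg.
By the Tsiolkovsky rocket equation, Δv = v_e · ln(30,450/4,391.4) = 3560.0 × ln(6.934) = 3560.0 × 1.9364 ≈ 6894 m/s.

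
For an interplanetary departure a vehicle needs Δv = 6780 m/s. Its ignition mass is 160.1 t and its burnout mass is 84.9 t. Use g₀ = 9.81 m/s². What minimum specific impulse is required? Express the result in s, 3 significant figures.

ln(m₀/m_f) = ln(160100/84900) = ln(1.886) = 0.6343.
v_e = Δv / ln(m₀/m_f) = 6780 / 0.6343 = 10688.5 m/s.
Isp = v_e / g₀ = 10688.5 / 9.81 = 1089.6 s.

Isp ≈ 1090 s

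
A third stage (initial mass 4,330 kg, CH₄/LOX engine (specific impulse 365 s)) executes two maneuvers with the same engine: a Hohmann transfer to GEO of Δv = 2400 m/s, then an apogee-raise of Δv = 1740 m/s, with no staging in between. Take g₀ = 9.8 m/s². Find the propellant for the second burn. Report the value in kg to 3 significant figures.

propellant for the second burn ≈ 853 kg

v_e = Isp · g₀ = 365 × 9.8 = 3577.0 m/s.
After the first burn: m = 4330 × exp(−2400/3577.0) = 4330 × 0.51122 = 2,213.58 kg.
After the second burn: m = 2,213.58 × exp(−1740/3577.0) = 2,213.58 × 0.61481 = 1,360.93 kg.
Second-burn propellant = 2,213.58 − 1,360.93 = 852.65 kg.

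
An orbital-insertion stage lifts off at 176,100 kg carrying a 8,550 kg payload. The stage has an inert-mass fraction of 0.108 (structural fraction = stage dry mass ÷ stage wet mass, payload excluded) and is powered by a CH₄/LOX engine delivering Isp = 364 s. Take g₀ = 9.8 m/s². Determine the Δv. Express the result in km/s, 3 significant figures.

Δv ≈ 6.74 km/s

Stage wet mass = m₀ − payload = 176,100 − 8,550 = 167,550 kg.
Stage dry mass = ε × stage wet mass = 0.108 × 167,550 = 18,095.4 kg.
Burnout mass m_f = stage dry + payload = 18,095.4 + 8,550 = 26,645.4 kg.
v_e = Isp · g₀ = 364 × 9.8 = 3567.2 m/s.
By the Tsiolkovsky rocket equation, Δv = v_e · ln(176,100/26,645.4) = 3567.2 × ln(6.609) = 3567.2 × 1.8884 ≈ 6736 m/s.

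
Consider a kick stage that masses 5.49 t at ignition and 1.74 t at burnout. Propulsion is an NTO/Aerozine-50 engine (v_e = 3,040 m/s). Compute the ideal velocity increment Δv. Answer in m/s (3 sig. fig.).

Δv ≈ 3490 m/s

By the Tsiolkovsky rocket equation, Δv = v_e · ln(m₀/m_f) = 3040.0 × ln(3.155) = 3040.0 × 1.1490 ≈ 3493.1 m/s.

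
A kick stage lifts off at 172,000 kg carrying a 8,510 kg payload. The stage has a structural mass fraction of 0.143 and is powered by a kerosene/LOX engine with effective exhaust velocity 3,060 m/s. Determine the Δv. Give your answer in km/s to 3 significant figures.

Stage wet mass = m₀ − payload = 172,000 − 8,510 = 163,490 kg.
Stage dry mass = ε × stage wet mass = 0.143 × 163,490 = 23,379.1 kg.
Burnout mass m_f = stage dry + payload = 23,379.1 + 8,510 = 31,889.1 kg.
From the ideal rocket equation, Δv = v_e · ln(172,000/31,889.1) = 3060.0 × ln(5.394) = 3060.0 × 1.6852 ≈ 5157 m/s.

Δv ≈ 5.16 km/s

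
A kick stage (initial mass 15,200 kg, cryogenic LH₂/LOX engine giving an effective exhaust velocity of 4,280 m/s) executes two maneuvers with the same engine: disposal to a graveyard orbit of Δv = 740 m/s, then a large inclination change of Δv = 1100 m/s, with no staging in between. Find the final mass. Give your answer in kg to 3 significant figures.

After the first burn: m = 15200 × exp(−740/4280.0) = 15200 × 0.84122 = 12,786.5 kg.
After the second burn: m = 12,786.5 × exp(−1100/4280.0) = 12,786.5 × 0.77336 = 9,888.57 kg.

final mass ≈ 9890 kg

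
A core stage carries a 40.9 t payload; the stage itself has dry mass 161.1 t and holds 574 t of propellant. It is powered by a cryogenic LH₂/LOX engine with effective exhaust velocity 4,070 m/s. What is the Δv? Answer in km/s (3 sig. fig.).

m₀ = payload + dry + propellant = 40.9 + 161.1 + 574 = 776 t.
m_f = payload + dry = 40.9 + 161.1 = 202 t.
Rocket equation: Δv = v_e · ln(m₀/m_f) = 4070.0 × ln(3.842) = 4070.0 × 1.3459 ≈ 5477.8 m/s.

Δv ≈ 5.48 km/s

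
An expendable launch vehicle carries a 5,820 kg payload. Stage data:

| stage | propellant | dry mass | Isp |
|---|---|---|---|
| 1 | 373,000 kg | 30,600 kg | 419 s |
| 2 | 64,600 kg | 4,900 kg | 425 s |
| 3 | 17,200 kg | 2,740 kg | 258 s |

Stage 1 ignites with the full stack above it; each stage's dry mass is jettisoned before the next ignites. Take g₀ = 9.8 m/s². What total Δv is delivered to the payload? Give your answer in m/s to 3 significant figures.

Δv ≈ 13200 m/s

Ignition mass of stage 1 = 373,000+30,600 + 64,600+4,900 + 17,200+2,740 + 5,820 = 498,860 kg.
Stage 1: m₀ = 498,860 kg, m_f = 498,860 − 373,000 = 125,860 kg; Δv = 419×9.8×ln(3.964) = 4106.2×1.3772 ≈ 5655 m/s.
Stage 2: m₀ = 95,260 kg, m_f = 95,260 − 64,600 = 30,660 kg; Δv = 425×9.8×ln(3.107) = 4165.0×1.1337 ≈ 4722 m/s.
Stage 3: m₀ = 25,760 kg, m_f = 25,760 − 17,200 = 8,560 kg; Δv = 258×9.8×ln(3.009) = 2528.4×1.1017 ≈ 2786 m/s.
Total Δv = 5655 + 4722 + 2786 = 13163 m/s.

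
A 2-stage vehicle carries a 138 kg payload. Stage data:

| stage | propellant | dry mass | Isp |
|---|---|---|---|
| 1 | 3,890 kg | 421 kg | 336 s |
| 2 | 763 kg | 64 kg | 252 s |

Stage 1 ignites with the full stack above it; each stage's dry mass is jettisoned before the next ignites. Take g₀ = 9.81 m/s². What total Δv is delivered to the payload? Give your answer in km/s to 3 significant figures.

Δv ≈ 8.27 km/s

Ignition mass of stage 1 = 3,890+421 + 763+64 + 138 = 5,276 kg.
Stage 1: m₀ = 5,276 kg, m_f = 5,276 − 3,890 = 1,386 kg; Δv = 336×9.81×ln(3.807) = 3296.2×1.3367 ≈ 4406 m/s.
Stage 2: m₀ = 965 kg, m_f = 965 − 763 = 202 kg; Δv = 252×9.81×ln(4.777) = 2472.1×1.5639 ≈ 3866 m/s.
Total Δv = 4406 + 3866 = 8272 m/s.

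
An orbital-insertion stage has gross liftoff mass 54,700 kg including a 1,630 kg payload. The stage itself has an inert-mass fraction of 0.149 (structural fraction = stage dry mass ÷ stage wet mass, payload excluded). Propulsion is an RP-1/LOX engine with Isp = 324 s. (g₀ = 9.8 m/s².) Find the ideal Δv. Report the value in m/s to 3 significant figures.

Stage wet mass = m₀ − payload = 54,700 − 1,630 = 53,070 kg.
Stage dry mass = ε × stage wet mass = 0.149 × 53,070 = 7,907.43 kg.
Burnout mass m_f = stage dry + payload = 7,907.43 + 1,630 = 9,537.43 kg.
v_e = Isp · g₀ = 324 × 9.8 = 3175.2 m/s.
Using Δv = v_e ln(m₀/m_f): Δv = v_e · ln(54,700/9,537.43) = 3175.2 × ln(5.735) = 3175.2 × 1.7466 ≈ 5546 m/s.

Δv ≈ 5550 m/s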